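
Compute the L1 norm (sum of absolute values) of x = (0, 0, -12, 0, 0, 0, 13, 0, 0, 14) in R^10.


Non-zero entries: [(2, -12), (6, 13), (9, 14)]
Absolute values: [12, 13, 14]
||x||_1 = sum = 39.

39


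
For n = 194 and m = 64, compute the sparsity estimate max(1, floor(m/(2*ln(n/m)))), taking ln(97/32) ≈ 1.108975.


n/m = 194/64 = 97/32.
ln(n/m) ≈ 1.108975.
2*ln(n/m) ≈ 2.21795.
m/(2*ln(n/m)) ≈ 64/2.21795 ≈ 28.8555.
floor = 28.
k_max = max(1, 28) = 28.

28


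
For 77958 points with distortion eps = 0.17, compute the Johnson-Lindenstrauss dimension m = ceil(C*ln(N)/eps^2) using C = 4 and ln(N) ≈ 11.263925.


ln(77958) ≈ 11.263925.
eps^2 = 0.17^2 = 0.0289.
C*ln(N)/eps^2 ≈ 4*11.263925/0.0289 ≈ 1559.0208.
m = ceil(1559.0208) = 1560.

1560


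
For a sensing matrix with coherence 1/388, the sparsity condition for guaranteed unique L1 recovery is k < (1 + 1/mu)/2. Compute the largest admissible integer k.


1/mu = 388.
1 + 1/mu = 389.
(1 + 1/mu)/2 = 194.5 is not an integer, so k_max = floor(194.5) = 194.

194


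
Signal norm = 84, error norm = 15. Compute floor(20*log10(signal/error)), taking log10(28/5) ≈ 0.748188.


||x||/||e|| = 84/15 = 28/5.
log10(28/5) ≈ 0.748188.
20*log10(||x||/||e||) ≈ 20*0.748188 = 14.96376.
floor(14.96376) = 14.

14


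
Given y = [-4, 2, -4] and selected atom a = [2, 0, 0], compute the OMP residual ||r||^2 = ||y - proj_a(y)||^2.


a^T a = 4.
a^T y = -8.
coeff = -8/4 = -2.
||r||^2 = 20.

20


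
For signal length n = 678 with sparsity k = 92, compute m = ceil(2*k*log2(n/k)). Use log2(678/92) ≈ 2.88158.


log2(n/k) = log2(678/92) ≈ 2.88158.
2*k*log2(n/k) ≈ 2*92*2.88158 = 530.21072.
m = ceil(530.21072) = 531.

531


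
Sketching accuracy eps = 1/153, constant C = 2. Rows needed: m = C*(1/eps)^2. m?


1/eps = 153.
(1/eps)^2 = 23409.
m = 2*23409 = 46818.

46818


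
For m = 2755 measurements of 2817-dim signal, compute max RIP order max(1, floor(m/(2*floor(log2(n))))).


floor(log2(2817)) = 11.
2*11 = 22.
m/(2*floor(log2(n))) = 2755/22 ≈ 125.2273.
floor = 125.
k = max(1, 125) = 125.

125


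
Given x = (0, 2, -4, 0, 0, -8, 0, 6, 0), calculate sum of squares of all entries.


Non-zero entries: [(1, 2), (2, -4), (5, -8), (7, 6)]
Squares: [4, 16, 64, 36]
||x||_2^2 = sum = 120.

120


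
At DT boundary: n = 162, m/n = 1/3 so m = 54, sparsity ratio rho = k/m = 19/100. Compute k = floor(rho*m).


m = 1/3*162 = 54.
rho = 19/100.
rho*m = 19/100*54 = 10.26.
k = floor(10.26) = 10.

10


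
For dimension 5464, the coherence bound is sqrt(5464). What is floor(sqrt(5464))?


73^2 = 5329 <= 5464 < 5476 = 74^2, so 73 <= sqrt(5464) < 74.
floor(sqrt(5464)) = 73.

73


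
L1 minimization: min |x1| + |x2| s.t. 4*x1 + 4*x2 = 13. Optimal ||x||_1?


Axis intercepts:
  x1 = 13/4, x2 = 0: L1 = 13/4
  x1 = 0, x2 = 13/4: L1 = 13/4
x* = (13/4, 0)
||x*||_1 = 13/4.

13/4


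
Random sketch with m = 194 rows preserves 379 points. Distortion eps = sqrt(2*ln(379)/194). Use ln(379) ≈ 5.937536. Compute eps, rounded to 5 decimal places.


ln(379) ≈ 5.937536.
2*ln(N)/m ≈ 2*5.937536/194 ≈ 0.06121171.
eps = sqrt(0.06121171) ≈ 0.24741 ≈ 0.24741.

0.24741


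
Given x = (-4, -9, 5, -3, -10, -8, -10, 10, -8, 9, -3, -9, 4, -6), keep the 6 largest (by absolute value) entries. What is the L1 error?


Sorted |x_i| descending: [10, 10, 10, 9, 9, 9, 8, 8, 6, 5, 4, 4, 3, 3]
Keep top 6: [10, 10, 10, 9, 9, 9]
Tail entries: [8, 8, 6, 5, 4, 4, 3, 3]
L1 error = sum of tail = 41.

41


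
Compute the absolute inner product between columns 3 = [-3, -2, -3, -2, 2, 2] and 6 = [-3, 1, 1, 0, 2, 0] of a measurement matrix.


Inner product: -3*-3 + -2*1 + -3*1 + -2*0 + 2*2 + 2*0
Products: [9, -2, -3, 0, 4, 0]
Sum = 8.
|dot| = 8.

8


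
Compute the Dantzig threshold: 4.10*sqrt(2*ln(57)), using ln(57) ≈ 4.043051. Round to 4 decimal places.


ln(57) ≈ 4.043051.
2*ln(n) ≈ 8.086102.
sqrt(2*ln(n)) ≈ sqrt(8.086102) ≈ 2.843607.
threshold ≈ 4.10*2.843607 = 11.6587887 ≈ 11.6588.

11.6588


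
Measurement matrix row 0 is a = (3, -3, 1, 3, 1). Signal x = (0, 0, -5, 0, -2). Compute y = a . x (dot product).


Non-zero terms: ['1*-5', '1*-2']
Products: [-5, -2]
y = sum = -7.

-7


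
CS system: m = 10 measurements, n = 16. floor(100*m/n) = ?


100*m/n = 100*10/16 ≈ 62.5.
floor = 62.

62


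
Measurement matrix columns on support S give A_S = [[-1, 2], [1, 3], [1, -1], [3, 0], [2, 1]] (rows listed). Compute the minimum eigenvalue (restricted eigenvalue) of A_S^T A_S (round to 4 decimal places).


A_S^T A_S = [[16, 2], [2, 15]].
trace = 31.
det = 236.
disc = trace^2 - 4*det = 961 - 4*236 = 17.
sqrt(17) ≈ 4.123106.
lam_min = (31 - sqrt(17))/2 ≈ (31 - 4.123106)/2 = 13.438447 ≈ 13.4384.

13.4384


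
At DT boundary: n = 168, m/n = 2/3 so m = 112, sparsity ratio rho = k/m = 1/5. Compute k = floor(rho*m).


m = 2/3*168 = 112.
rho = 1/5.
rho*m = 1/5*112 = 22.4.
k = floor(22.4) = 22.

22


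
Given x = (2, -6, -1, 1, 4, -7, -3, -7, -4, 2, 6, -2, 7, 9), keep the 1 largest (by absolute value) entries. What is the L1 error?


Sorted |x_i| descending: [9, 7, 7, 7, 6, 6, 4, 4, 3, 2, 2, 2, 1, 1]
Keep top 1: [9]
Tail entries: [7, 7, 7, 6, 6, 4, 4, 3, 2, 2, 2, 1, 1]
L1 error = sum of tail = 52.

52


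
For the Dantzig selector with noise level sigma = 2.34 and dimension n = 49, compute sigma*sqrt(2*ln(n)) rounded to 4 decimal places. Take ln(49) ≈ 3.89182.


ln(49) ≈ 3.89182.
2*ln(n) ≈ 7.78364.
sqrt(2*ln(n)) ≈ sqrt(7.78364) ≈ 2.789918.
threshold ≈ 2.34*2.789918 = 6.52840812 ≈ 6.5284.

6.5284


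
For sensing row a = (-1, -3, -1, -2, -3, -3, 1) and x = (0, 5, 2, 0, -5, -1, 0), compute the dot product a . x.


Non-zero terms: ['-3*5', '-1*2', '-3*-5', '-3*-1']
Products: [-15, -2, 15, 3]
y = sum = 1.

1


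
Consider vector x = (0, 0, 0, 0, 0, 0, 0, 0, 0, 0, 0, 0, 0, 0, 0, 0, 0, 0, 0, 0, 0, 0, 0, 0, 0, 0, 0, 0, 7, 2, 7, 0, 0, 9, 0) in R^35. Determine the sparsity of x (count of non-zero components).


Non-zero positions: [28, 29, 30, 33].
Sparsity = 4.

4


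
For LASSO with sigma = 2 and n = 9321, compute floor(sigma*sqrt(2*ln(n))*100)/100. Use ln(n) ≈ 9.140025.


ln(9321) ≈ 9.140025.
2*ln(n) ≈ 18.28005.
sqrt(2*ln(n)) ≈ sqrt(18.28005) ≈ 4.275518.
lambda ≈ 2*4.275518 = 8.551036.
floor(lambda*100)/100 = 8.55.

8.55


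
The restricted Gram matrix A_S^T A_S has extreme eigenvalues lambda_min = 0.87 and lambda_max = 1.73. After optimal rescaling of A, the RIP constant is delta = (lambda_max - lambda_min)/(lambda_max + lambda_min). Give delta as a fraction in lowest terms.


lambda_max - lambda_min = 1.73 - 0.87 = 0.86.
lambda_max + lambda_min = 1.73 + 0.87 = 2.60.
delta = 0.86/2.60 = 86/260 = 43/130.

43/130


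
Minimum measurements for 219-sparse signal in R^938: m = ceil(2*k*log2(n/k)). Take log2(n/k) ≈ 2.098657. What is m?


log2(n/k) = log2(938/219) ≈ 2.098657.
2*k*log2(n/k) ≈ 2*219*2.098657 = 919.211766.
m = ceil(919.211766) = 920.

920


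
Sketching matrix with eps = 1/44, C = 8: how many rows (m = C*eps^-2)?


1/eps = 44.
(1/eps)^2 = 1936.
m = 8*1936 = 15488.

15488


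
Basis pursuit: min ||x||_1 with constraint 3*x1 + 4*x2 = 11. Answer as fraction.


Axis intercepts:
  x1 = 11/3, x2 = 0: L1 = 11/3
  x1 = 0, x2 = 11/4: L1 = 11/4
x* = (0, 11/4)
||x*||_1 = 11/4.

11/4


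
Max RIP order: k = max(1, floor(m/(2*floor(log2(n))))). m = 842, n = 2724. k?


floor(log2(2724)) = 11.
2*11 = 22.
m/(2*floor(log2(n))) = 842/22 ≈ 38.2727.
floor = 38.
k = max(1, 38) = 38.

38


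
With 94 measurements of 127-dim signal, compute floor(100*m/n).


100*m/n = 100*94/127 ≈ 74.0157.
floor = 74.

74


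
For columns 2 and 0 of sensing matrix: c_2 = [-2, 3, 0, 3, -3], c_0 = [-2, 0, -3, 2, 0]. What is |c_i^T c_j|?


Inner product: -2*-2 + 3*0 + 0*-3 + 3*2 + -3*0
Products: [4, 0, 0, 6, 0]
Sum = 10.
|dot| = 10.

10


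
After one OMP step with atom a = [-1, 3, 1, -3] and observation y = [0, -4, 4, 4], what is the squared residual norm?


a^T a = 20.
a^T y = -20.
coeff = -20/20 = -1.
||r||^2 = 28.

28


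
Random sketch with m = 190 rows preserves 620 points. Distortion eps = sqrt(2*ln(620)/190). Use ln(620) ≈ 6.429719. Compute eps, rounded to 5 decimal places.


ln(620) ≈ 6.429719.
2*ln(N)/m ≈ 2*6.429719/190 ≈ 0.06768125.
eps = sqrt(0.06768125) ≈ 0.2601562 ≈ 0.26016.

0.26016


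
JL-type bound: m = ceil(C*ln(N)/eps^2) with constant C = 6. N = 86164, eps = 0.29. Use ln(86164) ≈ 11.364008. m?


ln(86164) ≈ 11.364008.
eps^2 = 0.29^2 = 0.0841.
C*ln(N)/eps^2 ≈ 6*11.364008/0.0841 ≈ 810.7497.
m = ceil(810.7497) = 811.

811


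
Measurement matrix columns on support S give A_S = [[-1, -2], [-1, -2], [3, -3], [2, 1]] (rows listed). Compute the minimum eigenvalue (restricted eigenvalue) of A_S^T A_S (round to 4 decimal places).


A_S^T A_S = [[15, -3], [-3, 18]].
trace = 33.
det = 261.
disc = trace^2 - 4*det = 1089 - 4*261 = 45.
sqrt(45) ≈ 6.708204.
lam_min = (33 - sqrt(45))/2 ≈ (33 - 6.708204)/2 = 13.145898 ≈ 13.1459.

13.1459


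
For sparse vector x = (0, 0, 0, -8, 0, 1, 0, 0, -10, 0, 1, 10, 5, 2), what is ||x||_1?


Non-zero entries: [(3, -8), (5, 1), (8, -10), (10, 1), (11, 10), (12, 5), (13, 2)]
Absolute values: [8, 1, 10, 1, 10, 5, 2]
||x||_1 = sum = 37.

37


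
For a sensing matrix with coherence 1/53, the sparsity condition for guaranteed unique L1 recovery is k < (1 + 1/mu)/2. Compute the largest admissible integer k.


1/mu = 53.
1 + 1/mu = 54.
(1 + 1/mu)/2 = 27 is an integer and the inequality is strict, so k_max = 27 - 1 = 26.

26


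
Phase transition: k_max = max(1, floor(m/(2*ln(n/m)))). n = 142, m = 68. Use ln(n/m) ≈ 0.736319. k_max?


n/m = 142/68 = 71/34.
ln(n/m) ≈ 0.736319.
2*ln(n/m) ≈ 1.472638.
m/(2*ln(n/m)) ≈ 68/1.472638 ≈ 46.1756.
floor = 46.
k_max = max(1, 46) = 46.

46


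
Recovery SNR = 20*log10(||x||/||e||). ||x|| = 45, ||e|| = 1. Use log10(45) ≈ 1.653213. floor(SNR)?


||x||/||e|| = 45/1 = 45.
log10(45) ≈ 1.653213.
20*log10(||x||/||e||) ≈ 20*1.653213 = 33.06426.
floor(33.06426) = 33.

33


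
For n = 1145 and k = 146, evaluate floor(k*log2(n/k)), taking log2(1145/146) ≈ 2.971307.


log2(n/k) = log2(1145/146) ≈ 2.971307.
k*log2(n/k) ≈ 146*2.971307 = 433.810822.
floor(433.810822) = 433.

433


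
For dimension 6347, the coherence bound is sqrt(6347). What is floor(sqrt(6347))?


79^2 = 6241 <= 6347 < 6400 = 80^2, so 79 <= sqrt(6347) < 80.
floor(sqrt(6347)) = 79.

79


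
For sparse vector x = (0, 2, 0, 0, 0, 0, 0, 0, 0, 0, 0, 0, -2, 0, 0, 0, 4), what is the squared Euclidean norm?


Non-zero entries: [(1, 2), (12, -2), (16, 4)]
Squares: [4, 4, 16]
||x||_2^2 = sum = 24.

24


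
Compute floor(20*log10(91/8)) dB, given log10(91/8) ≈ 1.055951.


||x||/||e|| = 91/8.
log10(91/8) ≈ 1.055951.
20*log10(||x||/||e||) ≈ 20*1.055951 = 21.11902.
floor(21.11902) = 21.

21


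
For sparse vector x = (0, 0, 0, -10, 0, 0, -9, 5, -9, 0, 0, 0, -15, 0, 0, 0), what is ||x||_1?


Non-zero entries: [(3, -10), (6, -9), (7, 5), (8, -9), (12, -15)]
Absolute values: [10, 9, 5, 9, 15]
||x||_1 = sum = 48.

48


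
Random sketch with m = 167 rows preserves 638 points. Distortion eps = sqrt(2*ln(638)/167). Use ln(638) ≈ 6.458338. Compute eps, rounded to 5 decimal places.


ln(638) ≈ 6.458338.
2*ln(N)/m ≈ 2*6.458338/167 ≈ 0.07734537.
eps = sqrt(0.07734537) ≈ 0.2781104 ≈ 0.27811.

0.27811


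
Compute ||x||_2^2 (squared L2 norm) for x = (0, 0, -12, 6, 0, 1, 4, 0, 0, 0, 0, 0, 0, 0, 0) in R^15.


Non-zero entries: [(2, -12), (3, 6), (5, 1), (6, 4)]
Squares: [144, 36, 1, 16]
||x||_2^2 = sum = 197.

197


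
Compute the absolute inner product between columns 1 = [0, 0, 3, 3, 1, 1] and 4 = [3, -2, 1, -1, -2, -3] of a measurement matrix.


Inner product: 0*3 + 0*-2 + 3*1 + 3*-1 + 1*-2 + 1*-3
Products: [0, 0, 3, -3, -2, -3]
Sum = -5.
|dot| = 5.

5


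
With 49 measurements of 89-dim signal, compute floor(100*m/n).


100*m/n = 100*49/89 ≈ 55.0562.
floor = 55.

55


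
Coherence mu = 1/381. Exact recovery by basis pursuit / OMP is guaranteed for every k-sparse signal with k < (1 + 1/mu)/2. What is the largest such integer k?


1/mu = 381.
1 + 1/mu = 382.
(1 + 1/mu)/2 = 191 is an integer and the inequality is strict, so k_max = 191 - 1 = 190.

190


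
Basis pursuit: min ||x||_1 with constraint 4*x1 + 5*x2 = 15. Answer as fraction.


Axis intercepts:
  x1 = 15/4, x2 = 0: L1 = 15/4
  x1 = 0, x2 = 3: L1 = 3
x* = (0, 3)
||x*||_1 = 3.

3


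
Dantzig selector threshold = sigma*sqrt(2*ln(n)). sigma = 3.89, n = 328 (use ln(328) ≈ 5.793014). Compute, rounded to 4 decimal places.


ln(328) ≈ 5.793014.
2*ln(n) ≈ 11.586028.
sqrt(2*ln(n)) ≈ sqrt(11.586028) ≈ 3.403825.
threshold ≈ 3.89*3.403825 = 13.24087925 ≈ 13.2409.

13.2409


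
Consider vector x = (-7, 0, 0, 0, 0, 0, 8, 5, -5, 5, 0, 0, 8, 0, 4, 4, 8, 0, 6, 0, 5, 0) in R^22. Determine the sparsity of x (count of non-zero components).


Non-zero positions: [0, 6, 7, 8, 9, 12, 14, 15, 16, 18, 20].
Sparsity = 11.

11


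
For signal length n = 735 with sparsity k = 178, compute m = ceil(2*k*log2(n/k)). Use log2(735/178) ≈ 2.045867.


log2(n/k) = log2(735/178) ≈ 2.045867.
2*k*log2(n/k) ≈ 2*178*2.045867 = 728.328652.
m = ceil(728.328652) = 729.

729


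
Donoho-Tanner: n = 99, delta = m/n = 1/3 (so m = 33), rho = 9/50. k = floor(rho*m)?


m = 1/3*99 = 33.
rho = 9/50.
rho*m = 9/50*33 = 5.94.
k = floor(5.94) = 5.

5


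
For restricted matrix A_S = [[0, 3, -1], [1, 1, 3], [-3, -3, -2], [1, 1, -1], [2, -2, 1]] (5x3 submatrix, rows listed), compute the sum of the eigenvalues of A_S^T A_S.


Sum of eigenvalues of A_S^T A_S = trace(A_S^T A_S) = sum of squared column norms of A_S.
A_S^T A_S diagonal: [15, 24, 16].
trace = 15 + 24 + 16 = 55.

55


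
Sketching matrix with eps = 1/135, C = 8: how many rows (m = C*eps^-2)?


1/eps = 135.
(1/eps)^2 = 18225.
m = 8*18225 = 145800.

145800


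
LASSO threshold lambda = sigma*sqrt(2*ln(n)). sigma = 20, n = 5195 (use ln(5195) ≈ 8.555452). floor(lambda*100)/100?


ln(5195) ≈ 8.555452.
2*ln(n) ≈ 17.110904.
sqrt(2*ln(n)) ≈ sqrt(17.110904) ≈ 4.136533.
lambda ≈ 20*4.136533 = 82.73066.
floor(lambda*100)/100 = 82.73.

82.73


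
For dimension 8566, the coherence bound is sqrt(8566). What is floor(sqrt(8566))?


92^2 = 8464 <= 8566 < 8649 = 93^2, so 92 <= sqrt(8566) < 93.
floor(sqrt(8566)) = 92.

92


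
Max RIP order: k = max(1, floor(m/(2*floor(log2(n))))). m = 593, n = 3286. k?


floor(log2(3286)) = 11.
2*11 = 22.
m/(2*floor(log2(n))) = 593/22 ≈ 26.9545.
floor = 26.
k = max(1, 26) = 26.

26


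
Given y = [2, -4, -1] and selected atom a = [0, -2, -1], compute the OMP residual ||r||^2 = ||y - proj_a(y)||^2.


a^T a = 5.
a^T y = 9.
coeff = 9/5 = 9/5.
||r||^2 = 24/5.

24/5


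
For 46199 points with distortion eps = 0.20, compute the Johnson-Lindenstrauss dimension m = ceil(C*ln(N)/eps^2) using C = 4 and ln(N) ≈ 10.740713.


ln(46199) ≈ 10.740713.
eps^2 = 0.20^2 = 0.04.
C*ln(N)/eps^2 ≈ 4*10.740713/0.04 ≈ 1074.0713.
m = ceil(1074.0713) = 1075.

1075


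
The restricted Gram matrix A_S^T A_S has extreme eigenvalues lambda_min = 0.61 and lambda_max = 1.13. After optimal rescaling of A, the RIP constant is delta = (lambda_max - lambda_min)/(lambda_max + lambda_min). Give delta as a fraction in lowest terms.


lambda_max - lambda_min = 1.13 - 0.61 = 0.52.
lambda_max + lambda_min = 1.13 + 0.61 = 1.74.
delta = 0.52/1.74 = 52/174 = 26/87.

26/87


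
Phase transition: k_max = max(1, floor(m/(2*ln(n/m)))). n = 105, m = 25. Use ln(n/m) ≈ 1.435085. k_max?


n/m = 105/25 = 21/5.
ln(n/m) ≈ 1.435085.
2*ln(n/m) ≈ 2.87017.
m/(2*ln(n/m)) ≈ 25/2.87017 ≈ 8.7103.
floor = 8.
k_max = max(1, 8) = 8.

8


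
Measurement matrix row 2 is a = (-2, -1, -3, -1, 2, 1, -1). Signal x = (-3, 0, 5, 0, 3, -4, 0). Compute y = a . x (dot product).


Non-zero terms: ['-2*-3', '-3*5', '2*3', '1*-4']
Products: [6, -15, 6, -4]
y = sum = -7.

-7


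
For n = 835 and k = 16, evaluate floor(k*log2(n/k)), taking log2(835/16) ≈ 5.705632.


log2(n/k) = log2(835/16) ≈ 5.705632.
k*log2(n/k) ≈ 16*5.705632 = 91.290112.
floor(91.290112) = 91.

91


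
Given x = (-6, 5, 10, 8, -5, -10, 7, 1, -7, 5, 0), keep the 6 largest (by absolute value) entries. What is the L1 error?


Sorted |x_i| descending: [10, 10, 8, 7, 7, 6, 5, 5, 5, 1, 0]
Keep top 6: [10, 10, 8, 7, 7, 6]
Tail entries: [5, 5, 5, 1, 0]
L1 error = sum of tail = 16.

16


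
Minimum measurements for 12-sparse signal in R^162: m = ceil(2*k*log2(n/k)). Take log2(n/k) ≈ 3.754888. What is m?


log2(n/k) = log2(162/12) ≈ 3.754888.
2*k*log2(n/k) ≈ 2*12*3.754888 = 90.117312.
m = ceil(90.117312) = 91.

91


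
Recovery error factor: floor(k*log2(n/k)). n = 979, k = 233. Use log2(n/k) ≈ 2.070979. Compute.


log2(n/k) = log2(979/233) ≈ 2.070979.
k*log2(n/k) ≈ 233*2.070979 = 482.538107.
floor(482.538107) = 482.

482


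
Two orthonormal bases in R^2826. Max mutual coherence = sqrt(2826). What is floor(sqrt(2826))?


53^2 = 2809 <= 2826 < 2916 = 54^2, so 53 <= sqrt(2826) < 54.
floor(sqrt(2826)) = 53.

53


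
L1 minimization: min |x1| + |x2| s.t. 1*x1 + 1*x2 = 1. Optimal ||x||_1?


Axis intercepts:
  x1 = 1, x2 = 0: L1 = 1
  x1 = 0, x2 = 1: L1 = 1
x* = (1, 0)
||x*||_1 = 1.

1


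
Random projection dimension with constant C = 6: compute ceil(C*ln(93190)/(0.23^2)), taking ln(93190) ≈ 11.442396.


ln(93190) ≈ 11.442396.
eps^2 = 0.23^2 = 0.0529.
C*ln(N)/eps^2 ≈ 6*11.442396/0.0529 ≈ 1297.8143.
m = ceil(1297.8143) = 1298.

1298


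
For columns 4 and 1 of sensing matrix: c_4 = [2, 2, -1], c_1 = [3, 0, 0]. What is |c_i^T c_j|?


Inner product: 2*3 + 2*0 + -1*0
Products: [6, 0, 0]
Sum = 6.
|dot| = 6.

6


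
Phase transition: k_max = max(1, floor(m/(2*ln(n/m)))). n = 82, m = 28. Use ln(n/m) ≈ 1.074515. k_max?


n/m = 82/28 = 41/14.
ln(n/m) ≈ 1.074515.
2*ln(n/m) ≈ 2.14903.
m/(2*ln(n/m)) ≈ 28/2.14903 ≈ 13.0291.
floor = 13.
k_max = max(1, 13) = 13.

13


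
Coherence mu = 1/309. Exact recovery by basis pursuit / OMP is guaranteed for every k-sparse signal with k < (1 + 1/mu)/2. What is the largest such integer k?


1/mu = 309.
1 + 1/mu = 310.
(1 + 1/mu)/2 = 155 is an integer and the inequality is strict, so k_max = 155 - 1 = 154.

154


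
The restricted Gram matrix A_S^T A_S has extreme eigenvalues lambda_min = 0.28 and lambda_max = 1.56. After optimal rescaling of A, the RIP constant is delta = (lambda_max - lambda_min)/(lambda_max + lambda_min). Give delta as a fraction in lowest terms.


lambda_max - lambda_min = 1.56 - 0.28 = 1.28.
lambda_max + lambda_min = 1.56 + 0.28 = 1.84.
delta = 1.28/1.84 = 128/184 = 16/23.

16/23


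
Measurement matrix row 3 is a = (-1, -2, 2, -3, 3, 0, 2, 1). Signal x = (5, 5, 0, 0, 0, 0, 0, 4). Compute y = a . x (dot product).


Non-zero terms: ['-1*5', '-2*5', '1*4']
Products: [-5, -10, 4]
y = sum = -11.

-11


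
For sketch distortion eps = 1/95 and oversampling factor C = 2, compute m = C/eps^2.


1/eps = 95.
(1/eps)^2 = 9025.
m = 2*9025 = 18050.

18050


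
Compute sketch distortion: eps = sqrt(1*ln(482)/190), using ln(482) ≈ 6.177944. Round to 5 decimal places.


ln(482) ≈ 6.177944.
1*ln(N)/m ≈ 1*6.177944/190 ≈ 0.03251549.
eps = sqrt(0.03251549) ≈ 0.1803205 ≈ 0.18032.

0.18032


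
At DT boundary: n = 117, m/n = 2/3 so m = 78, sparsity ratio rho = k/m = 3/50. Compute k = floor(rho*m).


m = 2/3*117 = 78.
rho = 3/50.
rho*m = 3/50*78 = 4.68.
k = floor(4.68) = 4.

4


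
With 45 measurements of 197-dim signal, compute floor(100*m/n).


100*m/n = 100*45/197 ≈ 22.8426.
floor = 22.

22


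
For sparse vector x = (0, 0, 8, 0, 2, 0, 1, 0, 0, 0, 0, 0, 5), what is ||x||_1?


Non-zero entries: [(2, 8), (4, 2), (6, 1), (12, 5)]
Absolute values: [8, 2, 1, 5]
||x||_1 = sum = 16.

16


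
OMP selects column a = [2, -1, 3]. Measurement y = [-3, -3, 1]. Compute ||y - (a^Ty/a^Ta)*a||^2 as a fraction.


a^T a = 14.
a^T y = 0.
coeff = 0/14 = 0.
||r||^2 = 19.

19


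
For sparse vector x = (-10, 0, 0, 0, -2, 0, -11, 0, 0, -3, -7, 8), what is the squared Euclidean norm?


Non-zero entries: [(0, -10), (4, -2), (6, -11), (9, -3), (10, -7), (11, 8)]
Squares: [100, 4, 121, 9, 49, 64]
||x||_2^2 = sum = 347.

347


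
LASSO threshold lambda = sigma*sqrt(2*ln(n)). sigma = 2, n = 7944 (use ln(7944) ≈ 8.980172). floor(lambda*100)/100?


ln(7944) ≈ 8.980172.
2*ln(n) ≈ 17.960344.
sqrt(2*ln(n)) ≈ sqrt(17.960344) ≈ 4.237965.
lambda ≈ 2*4.237965 = 8.47593.
floor(lambda*100)/100 = 8.47.

8.47


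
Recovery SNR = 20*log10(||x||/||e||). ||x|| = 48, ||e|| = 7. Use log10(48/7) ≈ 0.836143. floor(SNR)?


||x||/||e|| = 48/7.
log10(48/7) ≈ 0.836143.
20*log10(||x||/||e||) ≈ 20*0.836143 = 16.72286.
floor(16.72286) = 16.

16


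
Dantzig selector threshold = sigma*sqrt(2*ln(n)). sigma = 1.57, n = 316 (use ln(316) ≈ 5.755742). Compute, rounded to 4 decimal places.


ln(316) ≈ 5.755742.
2*ln(n) ≈ 11.511484.
sqrt(2*ln(n)) ≈ sqrt(11.511484) ≈ 3.392858.
threshold ≈ 1.57*3.392858 = 5.32678706 ≈ 5.3268.

5.3268


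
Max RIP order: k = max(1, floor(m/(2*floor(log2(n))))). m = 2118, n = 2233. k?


floor(log2(2233)) = 11.
2*11 = 22.
m/(2*floor(log2(n))) = 2118/22 ≈ 96.2727.
floor = 96.
k = max(1, 96) = 96.

96


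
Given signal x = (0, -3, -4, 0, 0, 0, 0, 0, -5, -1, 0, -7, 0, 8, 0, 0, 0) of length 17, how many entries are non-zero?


Non-zero positions: [1, 2, 8, 9, 11, 13].
Sparsity = 6.

6


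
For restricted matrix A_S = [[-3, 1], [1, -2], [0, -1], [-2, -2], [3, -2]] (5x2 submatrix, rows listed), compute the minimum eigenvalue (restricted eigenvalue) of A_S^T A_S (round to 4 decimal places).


A_S^T A_S = [[23, -7], [-7, 14]].
trace = 37.
det = 273.
disc = trace^2 - 4*det = 1369 - 4*273 = 277.
sqrt(277) ≈ 16.643317.
lam_min = (37 - sqrt(277))/2 ≈ (37 - 16.643317)/2 = 10.1783415 ≈ 10.1783.

10.1783


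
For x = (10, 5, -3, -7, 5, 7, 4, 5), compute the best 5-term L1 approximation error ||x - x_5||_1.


Sorted |x_i| descending: [10, 7, 7, 5, 5, 5, 4, 3]
Keep top 5: [10, 7, 7, 5, 5]
Tail entries: [5, 4, 3]
L1 error = sum of tail = 12.

12


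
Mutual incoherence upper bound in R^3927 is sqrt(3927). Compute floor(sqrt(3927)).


62^2 = 3844 <= 3927 < 3969 = 63^2, so 62 <= sqrt(3927) < 63.
floor(sqrt(3927)) = 62.

62


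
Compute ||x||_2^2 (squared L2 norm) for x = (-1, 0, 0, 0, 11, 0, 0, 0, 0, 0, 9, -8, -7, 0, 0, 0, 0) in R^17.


Non-zero entries: [(0, -1), (4, 11), (10, 9), (11, -8), (12, -7)]
Squares: [1, 121, 81, 64, 49]
||x||_2^2 = sum = 316.

316


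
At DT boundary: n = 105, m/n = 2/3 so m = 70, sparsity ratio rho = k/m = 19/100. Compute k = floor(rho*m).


m = 2/3*105 = 70.
rho = 19/100.
rho*m = 19/100*70 = 13.3.
k = floor(13.3) = 13.

13


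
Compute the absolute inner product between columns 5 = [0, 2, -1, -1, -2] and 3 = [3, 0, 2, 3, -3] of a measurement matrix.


Inner product: 0*3 + 2*0 + -1*2 + -1*3 + -2*-3
Products: [0, 0, -2, -3, 6]
Sum = 1.
|dot| = 1.

1


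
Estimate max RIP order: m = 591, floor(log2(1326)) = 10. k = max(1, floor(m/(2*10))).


floor(log2(1326)) = 10.
2*10 = 20.
m/(2*floor(log2(n))) = 591/20 ≈ 29.55.
floor = 29.
k = max(1, 29) = 29.

29


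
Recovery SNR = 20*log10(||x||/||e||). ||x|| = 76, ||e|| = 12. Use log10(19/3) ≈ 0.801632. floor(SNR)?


||x||/||e|| = 76/12 = 19/3.
log10(19/3) ≈ 0.801632.
20*log10(||x||/||e||) ≈ 20*0.801632 = 16.03264.
floor(16.03264) = 16.

16


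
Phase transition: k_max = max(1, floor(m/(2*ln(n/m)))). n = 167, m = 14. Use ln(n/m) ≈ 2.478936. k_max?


n/m = 167/14.
ln(n/m) ≈ 2.478936.
2*ln(n/m) ≈ 4.957872.
m/(2*ln(n/m)) ≈ 14/4.957872 ≈ 2.8238.
floor = 2.
k_max = max(1, 2) = 2.

2


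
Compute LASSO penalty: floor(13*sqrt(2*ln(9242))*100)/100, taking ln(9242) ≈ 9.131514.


ln(9242) ≈ 9.131514.
2*ln(n) ≈ 18.263028.
sqrt(2*ln(n)) ≈ sqrt(18.263028) ≈ 4.273526.
lambda ≈ 13*4.273526 = 55.555838.
floor(lambda*100)/100 = 55.55.

55.55


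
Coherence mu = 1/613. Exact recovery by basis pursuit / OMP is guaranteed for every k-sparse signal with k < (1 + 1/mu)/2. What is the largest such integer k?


1/mu = 613.
1 + 1/mu = 614.
(1 + 1/mu)/2 = 307 is an integer and the inequality is strict, so k_max = 307 - 1 = 306.

306


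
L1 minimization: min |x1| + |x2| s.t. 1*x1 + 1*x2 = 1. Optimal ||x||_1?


Axis intercepts:
  x1 = 1, x2 = 0: L1 = 1
  x1 = 0, x2 = 1: L1 = 1
x* = (1, 0)
||x*||_1 = 1.

1


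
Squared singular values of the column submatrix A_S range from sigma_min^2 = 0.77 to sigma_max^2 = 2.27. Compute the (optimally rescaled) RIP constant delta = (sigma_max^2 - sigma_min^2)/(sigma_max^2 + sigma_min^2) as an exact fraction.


lambda_max - lambda_min = 2.27 - 0.77 = 1.50.
lambda_max + lambda_min = 2.27 + 0.77 = 3.04.
delta = 1.50/3.04 = 150/304 = 75/152.

75/152


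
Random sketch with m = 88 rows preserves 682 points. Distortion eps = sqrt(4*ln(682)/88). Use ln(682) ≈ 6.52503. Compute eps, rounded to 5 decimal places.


ln(682) ≈ 6.52503.
4*ln(N)/m ≈ 4*6.52503/88 ≈ 0.29659227.
eps = sqrt(0.29659227) ≈ 0.5446029 ≈ 0.54460.

0.54460


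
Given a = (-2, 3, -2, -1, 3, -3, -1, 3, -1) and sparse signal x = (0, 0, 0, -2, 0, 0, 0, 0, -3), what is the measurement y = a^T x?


Non-zero terms: ['-1*-2', '-1*-3']
Products: [2, 3]
y = sum = 5.

5


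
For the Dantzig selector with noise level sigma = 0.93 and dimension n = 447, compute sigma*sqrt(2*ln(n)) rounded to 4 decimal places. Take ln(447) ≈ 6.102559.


ln(447) ≈ 6.102559.
2*ln(n) ≈ 12.205118.
sqrt(2*ln(n)) ≈ sqrt(12.205118) ≈ 3.493582.
threshold ≈ 0.93*3.493582 = 3.24903126 ≈ 3.2490.

3.2490


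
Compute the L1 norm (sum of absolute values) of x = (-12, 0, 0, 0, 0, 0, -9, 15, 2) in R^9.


Non-zero entries: [(0, -12), (6, -9), (7, 15), (8, 2)]
Absolute values: [12, 9, 15, 2]
||x||_1 = sum = 38.

38


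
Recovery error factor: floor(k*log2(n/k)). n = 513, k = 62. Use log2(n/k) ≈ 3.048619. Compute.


log2(n/k) = log2(513/62) ≈ 3.048619.
k*log2(n/k) ≈ 62*3.048619 = 189.014378.
floor(189.014378) = 189.

189


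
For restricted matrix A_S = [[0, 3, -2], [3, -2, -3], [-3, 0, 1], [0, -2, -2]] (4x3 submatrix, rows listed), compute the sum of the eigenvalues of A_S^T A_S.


Sum of eigenvalues of A_S^T A_S = trace(A_S^T A_S) = sum of squared column norms of A_S.
A_S^T A_S diagonal: [18, 17, 18].
trace = 18 + 17 + 18 = 53.

53


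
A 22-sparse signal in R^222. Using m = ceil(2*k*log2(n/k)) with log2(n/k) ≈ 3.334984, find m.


log2(n/k) = log2(222/22) ≈ 3.334984.
2*k*log2(n/k) ≈ 2*22*3.334984 = 146.739296.
m = ceil(146.739296) = 147.

147


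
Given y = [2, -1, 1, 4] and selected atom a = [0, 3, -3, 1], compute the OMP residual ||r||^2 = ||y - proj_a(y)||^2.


a^T a = 19.
a^T y = -2.
coeff = -2/19 = -2/19.
||r||^2 = 414/19.

414/19


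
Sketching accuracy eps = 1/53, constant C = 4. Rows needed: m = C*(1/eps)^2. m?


1/eps = 53.
(1/eps)^2 = 2809.
m = 4*2809 = 11236.

11236


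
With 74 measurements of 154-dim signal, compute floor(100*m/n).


100*m/n = 100*74/154 ≈ 48.0519.
floor = 48.

48


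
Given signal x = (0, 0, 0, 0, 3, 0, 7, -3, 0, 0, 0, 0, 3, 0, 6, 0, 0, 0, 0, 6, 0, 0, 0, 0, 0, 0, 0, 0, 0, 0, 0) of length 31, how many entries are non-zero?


Non-zero positions: [4, 6, 7, 12, 14, 19].
Sparsity = 6.

6


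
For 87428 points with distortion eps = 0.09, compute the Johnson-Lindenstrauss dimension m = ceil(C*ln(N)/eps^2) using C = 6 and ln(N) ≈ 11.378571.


ln(87428) ≈ 11.378571.
eps^2 = 0.09^2 = 0.0081.
C*ln(N)/eps^2 ≈ 6*11.378571/0.0081 ≈ 8428.5711.
m = ceil(8428.5711) = 8429.

8429


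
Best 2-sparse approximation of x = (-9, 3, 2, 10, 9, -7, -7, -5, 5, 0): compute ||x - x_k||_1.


Sorted |x_i| descending: [10, 9, 9, 7, 7, 5, 5, 3, 2, 0]
Keep top 2: [10, 9]
Tail entries: [9, 7, 7, 5, 5, 3, 2, 0]
L1 error = sum of tail = 38.

38


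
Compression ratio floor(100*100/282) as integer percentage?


100*m/n = 100*100/282 ≈ 35.461.
floor = 35.

35


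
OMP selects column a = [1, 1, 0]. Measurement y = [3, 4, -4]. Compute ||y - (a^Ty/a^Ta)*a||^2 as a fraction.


a^T a = 2.
a^T y = 7.
coeff = 7/2 = 7/2.
||r||^2 = 33/2.

33/2


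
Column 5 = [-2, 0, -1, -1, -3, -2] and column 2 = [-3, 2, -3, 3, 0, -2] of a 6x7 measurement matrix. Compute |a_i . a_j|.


Inner product: -2*-3 + 0*2 + -1*-3 + -1*3 + -3*0 + -2*-2
Products: [6, 0, 3, -3, 0, 4]
Sum = 10.
|dot| = 10.

10


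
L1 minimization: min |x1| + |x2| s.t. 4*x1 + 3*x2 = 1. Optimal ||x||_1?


Axis intercepts:
  x1 = 1/4, x2 = 0: L1 = 1/4
  x1 = 0, x2 = 1/3: L1 = 1/3
x* = (1/4, 0)
||x*||_1 = 1/4.

1/4


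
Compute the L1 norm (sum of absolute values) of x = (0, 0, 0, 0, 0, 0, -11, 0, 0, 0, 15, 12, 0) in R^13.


Non-zero entries: [(6, -11), (10, 15), (11, 12)]
Absolute values: [11, 15, 12]
||x||_1 = sum = 38.

38


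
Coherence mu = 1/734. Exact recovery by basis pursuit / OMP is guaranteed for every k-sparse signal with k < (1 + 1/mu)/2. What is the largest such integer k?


1/mu = 734.
1 + 1/mu = 735.
(1 + 1/mu)/2 = 367.5 is not an integer, so k_max = floor(367.5) = 367.

367


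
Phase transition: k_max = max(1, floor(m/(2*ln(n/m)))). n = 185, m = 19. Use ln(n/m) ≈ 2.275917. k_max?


n/m = 185/19.
ln(n/m) ≈ 2.275917.
2*ln(n/m) ≈ 4.551834.
m/(2*ln(n/m)) ≈ 19/4.551834 ≈ 4.1741.
floor = 4.
k_max = max(1, 4) = 4.

4


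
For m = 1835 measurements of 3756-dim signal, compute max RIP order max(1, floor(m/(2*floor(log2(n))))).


floor(log2(3756)) = 11.
2*11 = 22.
m/(2*floor(log2(n))) = 1835/22 ≈ 83.4091.
floor = 83.
k = max(1, 83) = 83.

83


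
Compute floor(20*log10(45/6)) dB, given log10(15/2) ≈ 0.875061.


||x||/||e|| = 45/6 = 15/2.
log10(15/2) ≈ 0.875061.
20*log10(||x||/||e||) ≈ 20*0.875061 = 17.50122.
floor(17.50122) = 17.

17


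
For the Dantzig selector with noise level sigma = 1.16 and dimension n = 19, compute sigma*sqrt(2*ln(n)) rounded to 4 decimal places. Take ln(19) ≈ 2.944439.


ln(19) ≈ 2.944439.
2*ln(n) ≈ 5.888878.
sqrt(2*ln(n)) ≈ sqrt(5.888878) ≈ 2.426701.
threshold ≈ 1.16*2.426701 = 2.81497316 ≈ 2.8150.

2.8150


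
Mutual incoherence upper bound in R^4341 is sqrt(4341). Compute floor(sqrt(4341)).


65^2 = 4225 <= 4341 < 4356 = 66^2, so 65 <= sqrt(4341) < 66.
floor(sqrt(4341)) = 65.

65


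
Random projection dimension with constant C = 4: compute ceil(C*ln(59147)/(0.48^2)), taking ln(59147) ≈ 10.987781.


ln(59147) ≈ 10.987781.
eps^2 = 0.48^2 = 0.2304.
C*ln(N)/eps^2 ≈ 4*10.987781/0.2304 ≈ 190.7601.
m = ceil(190.7601) = 191.

191


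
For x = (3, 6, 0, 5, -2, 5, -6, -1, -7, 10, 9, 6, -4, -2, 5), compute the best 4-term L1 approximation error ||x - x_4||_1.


Sorted |x_i| descending: [10, 9, 7, 6, 6, 6, 5, 5, 5, 4, 3, 2, 2, 1, 0]
Keep top 4: [10, 9, 7, 6]
Tail entries: [6, 6, 5, 5, 5, 4, 3, 2, 2, 1, 0]
L1 error = sum of tail = 39.

39


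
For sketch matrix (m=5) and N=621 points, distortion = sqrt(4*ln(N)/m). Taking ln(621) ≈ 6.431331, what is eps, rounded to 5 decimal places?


ln(621) ≈ 6.431331.
4*ln(N)/m ≈ 4*6.431331/5 ≈ 5.1450648.
eps = sqrt(5.1450648) ≈ 2.2682735 ≈ 2.26827.

2.26827


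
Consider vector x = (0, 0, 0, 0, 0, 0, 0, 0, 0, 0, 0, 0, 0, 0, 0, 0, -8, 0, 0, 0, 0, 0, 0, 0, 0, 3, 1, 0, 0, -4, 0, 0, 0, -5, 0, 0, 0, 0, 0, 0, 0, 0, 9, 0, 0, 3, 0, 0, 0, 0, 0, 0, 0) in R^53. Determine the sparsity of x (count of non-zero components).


Non-zero positions: [16, 25, 26, 29, 33, 42, 45].
Sparsity = 7.

7


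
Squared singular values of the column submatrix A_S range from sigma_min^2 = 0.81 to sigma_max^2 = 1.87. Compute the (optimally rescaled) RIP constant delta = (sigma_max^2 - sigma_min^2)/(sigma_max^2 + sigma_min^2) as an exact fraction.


lambda_max - lambda_min = 1.87 - 0.81 = 1.06.
lambda_max + lambda_min = 1.87 + 0.81 = 2.68.
delta = 1.06/2.68 = 106/268 = 53/134.

53/134


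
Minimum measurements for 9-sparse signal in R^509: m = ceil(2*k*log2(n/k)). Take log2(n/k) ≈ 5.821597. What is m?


log2(n/k) = log2(509/9) ≈ 5.821597.
2*k*log2(n/k) ≈ 2*9*5.821597 = 104.788746.
m = ceil(104.788746) = 105.

105


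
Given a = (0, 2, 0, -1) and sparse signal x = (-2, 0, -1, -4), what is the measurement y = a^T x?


Non-zero terms: ['0*-2', '0*-1', '-1*-4']
Products: [0, 0, 4]
y = sum = 4.

4


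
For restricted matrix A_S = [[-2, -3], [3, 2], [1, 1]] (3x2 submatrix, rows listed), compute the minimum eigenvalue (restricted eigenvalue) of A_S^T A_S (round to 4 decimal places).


A_S^T A_S = [[14, 13], [13, 14]].
trace = 28.
det = 27.
disc = trace^2 - 4*det = 784 - 4*27 = 676.
sqrt(676) = 26.
lam_min = (28 - 26)/2 = 1 = 1.0000.

1.0000


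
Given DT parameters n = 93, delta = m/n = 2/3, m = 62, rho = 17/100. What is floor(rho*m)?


m = 2/3*93 = 62.
rho = 17/100.
rho*m = 17/100*62 = 10.54.
k = floor(10.54) = 10.

10


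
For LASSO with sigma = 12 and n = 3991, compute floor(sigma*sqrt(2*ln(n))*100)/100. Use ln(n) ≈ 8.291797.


ln(3991) ≈ 8.291797.
2*ln(n) ≈ 16.583594.
sqrt(2*ln(n)) ≈ sqrt(16.583594) ≈ 4.072296.
lambda ≈ 12*4.072296 = 48.867552.
floor(lambda*100)/100 = 48.86.

48.86


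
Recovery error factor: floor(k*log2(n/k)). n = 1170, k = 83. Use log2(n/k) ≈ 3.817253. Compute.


log2(n/k) = log2(1170/83) ≈ 3.817253.
k*log2(n/k) ≈ 83*3.817253 = 316.831999.
floor(316.831999) = 316.

316


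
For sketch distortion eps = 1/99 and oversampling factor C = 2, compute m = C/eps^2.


1/eps = 99.
(1/eps)^2 = 9801.
m = 2*9801 = 19602.

19602


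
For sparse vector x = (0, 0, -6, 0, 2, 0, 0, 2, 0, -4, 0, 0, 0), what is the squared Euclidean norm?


Non-zero entries: [(2, -6), (4, 2), (7, 2), (9, -4)]
Squares: [36, 4, 4, 16]
||x||_2^2 = sum = 60.

60


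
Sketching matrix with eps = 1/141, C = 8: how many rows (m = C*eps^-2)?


1/eps = 141.
(1/eps)^2 = 19881.
m = 8*19881 = 159048.

159048


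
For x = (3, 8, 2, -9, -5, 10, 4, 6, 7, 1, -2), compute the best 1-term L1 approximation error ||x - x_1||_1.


Sorted |x_i| descending: [10, 9, 8, 7, 6, 5, 4, 3, 2, 2, 1]
Keep top 1: [10]
Tail entries: [9, 8, 7, 6, 5, 4, 3, 2, 2, 1]
L1 error = sum of tail = 47.

47


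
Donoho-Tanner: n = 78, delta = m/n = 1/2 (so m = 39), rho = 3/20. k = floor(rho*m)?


m = 1/2*78 = 39.
rho = 3/20.
rho*m = 3/20*39 = 5.85.
k = floor(5.85) = 5.

5


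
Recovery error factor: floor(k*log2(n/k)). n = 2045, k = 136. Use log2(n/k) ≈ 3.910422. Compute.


log2(n/k) = log2(2045/136) ≈ 3.910422.
k*log2(n/k) ≈ 136*3.910422 = 531.817392.
floor(531.817392) = 531.

531


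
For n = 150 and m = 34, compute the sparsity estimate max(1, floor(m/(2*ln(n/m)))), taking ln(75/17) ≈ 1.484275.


n/m = 150/34 = 75/17.
ln(n/m) ≈ 1.484275.
2*ln(n/m) ≈ 2.96855.
m/(2*ln(n/m)) ≈ 34/2.96855 ≈ 11.4534.
floor = 11.
k_max = max(1, 11) = 11.

11


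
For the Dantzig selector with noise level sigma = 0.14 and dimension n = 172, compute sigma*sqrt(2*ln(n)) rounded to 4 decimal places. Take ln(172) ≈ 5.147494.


ln(172) ≈ 5.147494.
2*ln(n) ≈ 10.294988.
sqrt(2*ln(n)) ≈ sqrt(10.294988) ≈ 3.20858.
threshold ≈ 0.14*3.20858 = 0.4492012 ≈ 0.4492.

0.4492


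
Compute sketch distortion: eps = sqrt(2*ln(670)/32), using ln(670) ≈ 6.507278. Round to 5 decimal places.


ln(670) ≈ 6.507278.
2*ln(N)/m ≈ 2*6.507278/32 ≈ 0.40670488.
eps = sqrt(0.40670488) ≈ 0.6377342 ≈ 0.63773.

0.63773


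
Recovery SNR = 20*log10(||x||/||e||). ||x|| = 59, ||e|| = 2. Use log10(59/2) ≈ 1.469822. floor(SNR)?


||x||/||e|| = 59/2.
log10(59/2) ≈ 1.469822.
20*log10(||x||/||e||) ≈ 20*1.469822 = 29.39644.
floor(29.39644) = 29.

29


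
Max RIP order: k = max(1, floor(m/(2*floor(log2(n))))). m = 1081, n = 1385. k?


floor(log2(1385)) = 10.
2*10 = 20.
m/(2*floor(log2(n))) = 1081/20 ≈ 54.05.
floor = 54.
k = max(1, 54) = 54.

54


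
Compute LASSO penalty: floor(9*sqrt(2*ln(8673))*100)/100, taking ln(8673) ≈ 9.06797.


ln(8673) ≈ 9.06797.
2*ln(n) ≈ 18.13594.
sqrt(2*ln(n)) ≈ sqrt(18.13594) ≈ 4.258631.
lambda ≈ 9*4.258631 = 38.327679.
floor(lambda*100)/100 = 38.32.

38.32


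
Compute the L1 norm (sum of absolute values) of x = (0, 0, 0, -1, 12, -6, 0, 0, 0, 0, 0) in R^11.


Non-zero entries: [(3, -1), (4, 12), (5, -6)]
Absolute values: [1, 12, 6]
||x||_1 = sum = 19.

19


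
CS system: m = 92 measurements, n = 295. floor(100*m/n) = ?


100*m/n = 100*92/295 ≈ 31.1864.
floor = 31.

31


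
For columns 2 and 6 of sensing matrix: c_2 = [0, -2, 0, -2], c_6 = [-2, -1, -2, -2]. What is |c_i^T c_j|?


Inner product: 0*-2 + -2*-1 + 0*-2 + -2*-2
Products: [0, 2, 0, 4]
Sum = 6.
|dot| = 6.

6


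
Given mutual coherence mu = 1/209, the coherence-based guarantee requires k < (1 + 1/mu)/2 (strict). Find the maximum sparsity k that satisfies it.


1/mu = 209.
1 + 1/mu = 210.
(1 + 1/mu)/2 = 105 is an integer and the inequality is strict, so k_max = 105 - 1 = 104.

104


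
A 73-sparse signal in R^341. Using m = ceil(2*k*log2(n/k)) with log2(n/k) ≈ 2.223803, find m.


log2(n/k) = log2(341/73) ≈ 2.223803.
2*k*log2(n/k) ≈ 2*73*2.223803 = 324.675238.
m = ceil(324.675238) = 325.

325


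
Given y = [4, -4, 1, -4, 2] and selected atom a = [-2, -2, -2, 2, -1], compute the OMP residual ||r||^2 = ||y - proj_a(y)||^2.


a^T a = 17.
a^T y = -12.
coeff = -12/17 = -12/17.
||r||^2 = 757/17.

757/17


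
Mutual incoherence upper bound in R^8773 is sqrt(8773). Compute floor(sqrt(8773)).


93^2 = 8649 <= 8773 < 8836 = 94^2, so 93 <= sqrt(8773) < 94.
floor(sqrt(8773)) = 93.

93


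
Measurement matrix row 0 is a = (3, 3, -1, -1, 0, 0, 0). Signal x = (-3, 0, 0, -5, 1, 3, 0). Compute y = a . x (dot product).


Non-zero terms: ['3*-3', '-1*-5', '0*1', '0*3']
Products: [-9, 5, 0, 0]
y = sum = -4.

-4


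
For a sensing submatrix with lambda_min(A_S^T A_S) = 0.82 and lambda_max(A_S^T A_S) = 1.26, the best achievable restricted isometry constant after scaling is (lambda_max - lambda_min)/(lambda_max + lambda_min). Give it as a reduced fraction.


lambda_max - lambda_min = 1.26 - 0.82 = 0.44.
lambda_max + lambda_min = 1.26 + 0.82 = 2.08.
delta = 0.44/2.08 = 44/208 = 11/52.

11/52


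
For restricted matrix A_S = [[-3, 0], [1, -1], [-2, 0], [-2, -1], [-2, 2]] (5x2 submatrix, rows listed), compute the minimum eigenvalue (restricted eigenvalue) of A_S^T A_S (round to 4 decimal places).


A_S^T A_S = [[22, -3], [-3, 6]].
trace = 28.
det = 123.
disc = trace^2 - 4*det = 784 - 4*123 = 292.
sqrt(292) ≈ 17.088007.
lam_min = (28 - sqrt(292))/2 ≈ (28 - 17.088007)/2 = 5.4559965 ≈ 5.4560.

5.4560


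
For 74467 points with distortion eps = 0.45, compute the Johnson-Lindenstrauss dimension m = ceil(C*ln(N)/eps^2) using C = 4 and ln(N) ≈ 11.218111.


ln(74467) ≈ 11.218111.
eps^2 = 0.45^2 = 0.2025.
C*ln(N)/eps^2 ≈ 4*11.218111/0.2025 ≈ 221.5923.
m = ceil(221.5923) = 222.

222


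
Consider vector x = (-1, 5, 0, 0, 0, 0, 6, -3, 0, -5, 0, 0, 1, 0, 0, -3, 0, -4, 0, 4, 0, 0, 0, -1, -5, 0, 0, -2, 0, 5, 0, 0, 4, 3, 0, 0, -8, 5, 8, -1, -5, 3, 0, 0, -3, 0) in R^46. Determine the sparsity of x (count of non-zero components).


Non-zero positions: [0, 1, 6, 7, 9, 12, 15, 17, 19, 23, 24, 27, 29, 32, 33, 36, 37, 38, 39, 40, 41, 44].
Sparsity = 22.

22


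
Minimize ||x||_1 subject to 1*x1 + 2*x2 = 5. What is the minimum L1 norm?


Axis intercepts:
  x1 = 5, x2 = 0: L1 = 5
  x1 = 0, x2 = 5/2: L1 = 5/2
x* = (0, 5/2)
||x*||_1 = 5/2.

5/2
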